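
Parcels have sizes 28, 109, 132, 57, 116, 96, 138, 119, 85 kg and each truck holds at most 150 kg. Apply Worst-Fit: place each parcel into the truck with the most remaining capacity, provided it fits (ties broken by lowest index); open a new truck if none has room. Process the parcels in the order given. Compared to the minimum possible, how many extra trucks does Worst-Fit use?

Worst-Fit: [28,109] [132] [57,85] [116] [96] [138] [119] → 7 trucks.
7 parcels exceed 75 kg (half the capacity), and no two of those can share a truck, so at least 7 trucks are needed.
So 7 is already optimal.

0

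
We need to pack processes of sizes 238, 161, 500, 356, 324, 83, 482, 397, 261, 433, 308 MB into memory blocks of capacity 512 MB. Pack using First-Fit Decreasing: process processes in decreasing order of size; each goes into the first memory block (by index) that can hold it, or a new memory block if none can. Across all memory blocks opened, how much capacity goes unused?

553

Sorted descending: 500, 482, 433, 397, 356, 324, 308, 261, 238, 161, 83.
memory block 1: place 500 MB, 12 MB left
memory block 2: place 482 MB, 30 MB left
memory block 3: place 433 MB, 79 MB left
memory block 4: place 397 MB, 115 MB left
memory block 5: place 356 MB, 156 MB left
memory block 6: place 324 MB, 188 MB left
memory block 7: place 308 MB, 204 MB left
memory block 8: place 261 MB, 251 MB left
memory block 8: place 238 MB, 13 MB left
memory block 6: place 161 MB, 27 MB left
memory block 4: place 83 MB, 32 MB left
8 memory blocks × 512 MB = 4096 MB; used 3543 MB; unused 553 MB.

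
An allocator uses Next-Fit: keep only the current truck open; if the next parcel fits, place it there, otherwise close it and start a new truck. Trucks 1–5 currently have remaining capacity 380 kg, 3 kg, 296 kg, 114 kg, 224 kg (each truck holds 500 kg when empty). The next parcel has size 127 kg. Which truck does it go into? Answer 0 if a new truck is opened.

5

Next-Fit only looks at truck 5, which has 224 kg free.
127 kg fits there.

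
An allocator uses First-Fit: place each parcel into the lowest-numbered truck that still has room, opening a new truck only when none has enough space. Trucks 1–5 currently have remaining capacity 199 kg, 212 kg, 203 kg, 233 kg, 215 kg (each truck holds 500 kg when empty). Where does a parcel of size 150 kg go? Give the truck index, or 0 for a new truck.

Trucks with room: truck 1 (199 kg), truck 2 (212 kg), truck 3 (203 kg), truck 4 (233 kg), truck 5 (215 kg).
The first with room is truck 1.

1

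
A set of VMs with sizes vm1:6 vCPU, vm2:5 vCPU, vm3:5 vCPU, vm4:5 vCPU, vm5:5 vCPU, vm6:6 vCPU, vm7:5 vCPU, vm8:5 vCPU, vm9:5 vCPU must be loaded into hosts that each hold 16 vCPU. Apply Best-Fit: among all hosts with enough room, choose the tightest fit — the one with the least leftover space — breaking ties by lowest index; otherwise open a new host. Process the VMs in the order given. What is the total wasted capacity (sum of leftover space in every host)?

host 1: place vm1 (6 vCPU), 10 vCPU left
host 1: place vm2 (5 vCPU), 5 vCPU left
host 1: place vm3 (5 vCPU), 0 vCPU left
host 2: place vm4 (5 vCPU), 11 vCPU left
host 2: place vm5 (5 vCPU), 6 vCPU left
host 2: place vm6 (6 vCPU), 0 vCPU left
host 3: place vm7 (5 vCPU), 11 vCPU left
host 3: place vm8 (5 vCPU), 6 vCPU left
host 3: place vm9 (5 vCPU), 1 vCPU left
3 hosts × 16 vCPU = 48 vCPU; used 47 vCPU; unused 1 vCPU.

1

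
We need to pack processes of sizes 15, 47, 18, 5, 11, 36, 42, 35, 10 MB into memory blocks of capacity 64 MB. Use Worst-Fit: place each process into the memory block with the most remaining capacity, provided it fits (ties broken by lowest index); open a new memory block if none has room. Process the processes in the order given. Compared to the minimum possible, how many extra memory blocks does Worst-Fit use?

1

Worst-Fit: [15,47] [18,5,11,10] [36] [42] [35] → 5 memory blocks.
Total size 219 MB; any packing needs at least ⌈219/64⌉ = 4 memory blocks.
An optimal packing achieves that bound: [47,15] [42,18] [36,11,10,5] [35] → 4 memory blocks.
Excess: 5 − 4 = 1.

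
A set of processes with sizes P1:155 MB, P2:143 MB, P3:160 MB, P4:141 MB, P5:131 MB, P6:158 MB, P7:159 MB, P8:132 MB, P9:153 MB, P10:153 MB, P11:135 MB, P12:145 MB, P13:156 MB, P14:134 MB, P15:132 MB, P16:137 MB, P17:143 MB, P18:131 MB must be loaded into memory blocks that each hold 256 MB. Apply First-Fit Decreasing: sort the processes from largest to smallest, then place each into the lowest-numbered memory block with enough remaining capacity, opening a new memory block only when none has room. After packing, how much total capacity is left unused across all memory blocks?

Sorted descending: 160, 159, 158, 156, 155, 153, 153, 145, 143, 143, 141, 137, 135, 134, 132, 132, 131, 131.
160 MB → memory block 1 (remaining 96 MB)
159 MB → memory block 2 (remaining 97 MB)
158 MB → memory block 3 (remaining 98 MB)
156 MB → memory block 4 (remaining 100 MB)
155 MB → memory block 5 (remaining 101 MB)
153 MB → memory block 6 (remaining 103 MB)
153 MB → memory block 7 (remaining 103 MB)
145 MB → memory block 8 (remaining 111 MB)
143 MB → memory block 9 (remaining 113 MB)
143 MB → memory block 10 (remaining 113 MB)
141 MB → memory block 11 (remaining 115 MB)
137 MB → memory block 12 (remaining 119 MB)
135 MB → memory block 13 (remaining 121 MB)
134 MB → memory block 14 (remaining 122 MB)
132 MB → memory block 15 (remaining 124 MB)
132 MB → memory block 16 (remaining 124 MB)
131 MB → memory block 17 (remaining 125 MB)
131 MB → memory block 18 (remaining 125 MB)
18 memory blocks × 256 MB = 4608 MB; used 2598 MB; unused 2010 MB.

2010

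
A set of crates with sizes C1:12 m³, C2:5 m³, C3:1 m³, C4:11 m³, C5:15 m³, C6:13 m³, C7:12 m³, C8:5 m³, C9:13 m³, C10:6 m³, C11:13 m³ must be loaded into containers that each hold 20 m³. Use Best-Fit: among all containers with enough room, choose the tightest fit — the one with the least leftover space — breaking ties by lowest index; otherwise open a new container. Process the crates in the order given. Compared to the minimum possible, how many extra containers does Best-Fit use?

Best-Fit: [12,5,1] [11] [15,5] [13,6] [12] [13] [13] → 7 containers.
7 crates exceed 10 m³ (half the capacity), and no two of those can share a container, so at least 7 containers are needed.
So 7 is already optimal.

0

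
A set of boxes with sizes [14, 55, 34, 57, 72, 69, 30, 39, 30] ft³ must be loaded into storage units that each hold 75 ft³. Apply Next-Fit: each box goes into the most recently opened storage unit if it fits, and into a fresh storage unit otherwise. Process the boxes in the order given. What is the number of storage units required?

storage unit 1: place 14 ft³, 61 ft³ left
storage unit 1: place 55 ft³, 6 ft³ left
storage unit 2: place 34 ft³, 41 ft³ left
storage unit 3: place 57 ft³, 18 ft³ left
storage unit 4: place 72 ft³, 3 ft³ left
storage unit 5: place 69 ft³, 6 ft³ left
storage unit 6: place 30 ft³, 45 ft³ left
storage unit 6: place 39 ft³, 6 ft³ left
storage unit 7: place 30 ft³, 45 ft³ left
Final storage units: [14,55] [34] [57] [72] [69] [30,39] [30].

7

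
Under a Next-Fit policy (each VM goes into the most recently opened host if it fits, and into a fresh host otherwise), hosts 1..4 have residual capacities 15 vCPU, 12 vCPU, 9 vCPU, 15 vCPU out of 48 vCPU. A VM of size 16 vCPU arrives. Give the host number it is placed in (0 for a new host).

Next-Fit only looks at host 4, which has 15 vCPU free.
16 vCPU does not fit, so a new host is opened.

0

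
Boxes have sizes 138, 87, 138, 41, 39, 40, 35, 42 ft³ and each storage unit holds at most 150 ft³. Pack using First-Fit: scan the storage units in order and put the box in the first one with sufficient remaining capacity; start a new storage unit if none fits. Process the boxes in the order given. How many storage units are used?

5

138 ft³ → storage unit 1 (remaining 12 ft³)
87 ft³ → storage unit 2 (remaining 63 ft³)
138 ft³ → storage unit 3 (remaining 12 ft³)
41 ft³ → storage unit 2 (remaining 22 ft³)
39 ft³ → storage unit 4 (remaining 111 ft³)
40 ft³ → storage unit 4 (remaining 71 ft³)
35 ft³ → storage unit 4 (remaining 36 ft³)
42 ft³ → storage unit 5 (remaining 108 ft³)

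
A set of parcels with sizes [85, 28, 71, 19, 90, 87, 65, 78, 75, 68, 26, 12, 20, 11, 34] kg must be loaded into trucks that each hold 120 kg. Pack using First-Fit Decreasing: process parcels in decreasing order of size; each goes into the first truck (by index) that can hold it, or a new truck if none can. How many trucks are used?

Sorted descending: 90, 87, 85, 78, 75, 71, 68, 65, 34, 28, 26, 20, 19, 12, 11.
truck 1: place 90 kg, 30 kg left
truck 2: place 87 kg, 33 kg left
truck 3: place 85 kg, 35 kg left
truck 4: place 78 kg, 42 kg left
truck 5: place 75 kg, 45 kg left
truck 6: place 71 kg, 49 kg left
truck 7: place 68 kg, 52 kg left
truck 8: place 65 kg, 55 kg left
truck 3: place 34 kg, 1 kg left
truck 1: place 28 kg, 2 kg left
truck 2: place 26 kg, 7 kg left
truck 4: place 20 kg, 22 kg left
truck 4: place 19 kg, 3 kg left
truck 5: place 12 kg, 33 kg left
truck 5: place 11 kg, 22 kg left

8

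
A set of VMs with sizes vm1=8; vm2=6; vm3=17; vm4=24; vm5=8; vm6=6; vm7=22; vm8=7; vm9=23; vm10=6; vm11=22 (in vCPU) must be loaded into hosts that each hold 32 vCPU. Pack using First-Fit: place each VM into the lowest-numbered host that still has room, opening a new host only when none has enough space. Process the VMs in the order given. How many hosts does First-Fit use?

5

Put vm1 (8 vCPU) in host 1; 24 vCPU remain.
Put vm2 (6 vCPU) in host 1; 18 vCPU remain.
Put vm3 (17 vCPU) in host 1; 1 vCPU remain.
Put vm4 (24 vCPU) in host 2; 8 vCPU remain.
Put vm5 (8 vCPU) in host 2; 0 vCPU remain.
Put vm6 (6 vCPU) in host 3; 26 vCPU remain.
Put vm7 (22 vCPU) in host 3; 4 vCPU remain.
Put vm8 (7 vCPU) in host 4; 25 vCPU remain.
Put vm9 (23 vCPU) in host 4; 2 vCPU remain.
Put vm10 (6 vCPU) in host 5; 26 vCPU remain.
Put vm11 (22 vCPU) in host 5; 4 vCPU remain.
Final hosts: [8,6,17] [24,8] [6,22] [7,23] [6,22].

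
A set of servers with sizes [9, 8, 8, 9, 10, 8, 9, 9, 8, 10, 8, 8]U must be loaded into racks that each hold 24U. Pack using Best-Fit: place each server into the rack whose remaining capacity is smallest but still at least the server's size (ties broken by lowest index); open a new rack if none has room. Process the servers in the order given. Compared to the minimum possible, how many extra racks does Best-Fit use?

1

Best-Fit: [9,8] [8,9] [10,8] [9,9] [8,10] [8,8] → 6 racks.
Total size 104U; any packing needs at least ⌈104/24⌉ = 5 racks.
An optimal packing achieves that bound: [10,10] [9,9] [9,9] [8,8,8] [8,8,8] → 5 racks.
Excess: 6 − 5 = 1.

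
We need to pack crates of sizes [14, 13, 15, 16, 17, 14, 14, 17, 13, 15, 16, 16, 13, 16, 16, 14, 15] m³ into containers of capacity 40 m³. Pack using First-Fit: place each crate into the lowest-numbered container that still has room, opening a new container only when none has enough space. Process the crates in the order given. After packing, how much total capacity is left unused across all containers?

Put 14 m³ in container 1; 26 m³ remain.
Put 13 m³ in container 1; 13 m³ remain.
Put 15 m³ in container 2; 25 m³ remain.
Put 16 m³ in container 2; 9 m³ remain.
Put 17 m³ in container 3; 23 m³ remain.
Put 14 m³ in container 3; 9 m³ remain.
Put 14 m³ in container 4; 26 m³ remain.
Put 17 m³ in container 4; 9 m³ remain.
Put 13 m³ in container 1; 0 m³ remain.
Put 15 m³ in container 5; 25 m³ remain.
Put 16 m³ in container 5; 9 m³ remain.
Put 16 m³ in container 6; 24 m³ remain.
Put 13 m³ in container 6; 11 m³ remain.
Put 16 m³ in container 7; 24 m³ remain.
Put 16 m³ in container 7; 8 m³ remain.
Put 14 m³ in container 8; 26 m³ remain.
Put 15 m³ in container 8; 11 m³ remain.
8 containers × 40 m³ = 320 m³; used 254 m³; unused 66 m³.

66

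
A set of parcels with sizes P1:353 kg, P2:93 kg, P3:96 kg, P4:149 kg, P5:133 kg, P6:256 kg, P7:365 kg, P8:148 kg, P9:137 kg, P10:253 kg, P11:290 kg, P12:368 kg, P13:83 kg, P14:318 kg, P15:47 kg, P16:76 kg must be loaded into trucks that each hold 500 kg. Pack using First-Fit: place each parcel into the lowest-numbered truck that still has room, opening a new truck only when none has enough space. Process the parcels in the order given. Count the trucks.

P1 (353 kg) → truck 1 (remaining 147 kg)
P2 (93 kg) → truck 1 (remaining 54 kg)
P3 (96 kg) → truck 2 (remaining 404 kg)
P4 (149 kg) → truck 2 (remaining 255 kg)
P5 (133 kg) → truck 2 (remaining 122 kg)
P6 (256 kg) → truck 3 (remaining 244 kg)
P7 (365 kg) → truck 4 (remaining 135 kg)
P8 (148 kg) → truck 3 (remaining 96 kg)
P9 (137 kg) → truck 5 (remaining 363 kg)
P10 (253 kg) → truck 5 (remaining 110 kg)
P11 (290 kg) → truck 6 (remaining 210 kg)
P12 (368 kg) → truck 7 (remaining 132 kg)
P13 (83 kg) → truck 2 (remaining 39 kg)
P14 (318 kg) → truck 8 (remaining 182 kg)
P15 (47 kg) → truck 1 (remaining 7 kg)
P16 (76 kg) → truck 3 (remaining 20 kg)
Final trucks: [353,93,47] [96,149,133,83] [256,148,76] [365] [137,253] [290] [368] [318].

8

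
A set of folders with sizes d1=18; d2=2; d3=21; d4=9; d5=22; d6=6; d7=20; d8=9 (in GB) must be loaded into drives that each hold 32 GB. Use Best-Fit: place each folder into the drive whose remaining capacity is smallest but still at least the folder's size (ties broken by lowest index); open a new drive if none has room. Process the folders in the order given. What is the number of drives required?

Put d1 (18 GB) in drive 1; 14 GB remain.
Put d2 (2 GB) in drive 1; 12 GB remain.
Put d3 (21 GB) in drive 2; 11 GB remain.
Put d4 (9 GB) in drive 2; 2 GB remain.
Put d5 (22 GB) in drive 3; 10 GB remain.
Put d6 (6 GB) in drive 3; 4 GB remain.
Put d7 (20 GB) in drive 4; 12 GB remain.
Put d8 (9 GB) in drive 1; 3 GB remain.
Final drives: [18,2,9] [21,9] [22,6] [20].

4 drives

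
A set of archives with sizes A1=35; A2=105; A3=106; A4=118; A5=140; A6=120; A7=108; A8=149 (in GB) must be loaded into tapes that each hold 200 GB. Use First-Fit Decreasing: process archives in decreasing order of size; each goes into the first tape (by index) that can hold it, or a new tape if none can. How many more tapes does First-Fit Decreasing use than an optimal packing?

First-Fit Decreasing: [149,35] [140] [120] [118] [108] [106] [105] → 7 tapes.
7 archives exceed 100 GB (half the capacity), and no two of those can share a tape, so at least 7 tapes are needed.
So 7 is already optimal.

0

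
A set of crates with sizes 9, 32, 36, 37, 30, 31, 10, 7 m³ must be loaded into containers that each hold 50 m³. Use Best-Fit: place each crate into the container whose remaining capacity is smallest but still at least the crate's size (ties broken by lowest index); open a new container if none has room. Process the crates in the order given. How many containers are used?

5 containers

9 m³ → container 1 (remaining 41 m³)
32 m³ → container 1 (remaining 9 m³)
36 m³ → container 2 (remaining 14 m³)
37 m³ → container 3 (remaining 13 m³)
30 m³ → container 4 (remaining 20 m³)
31 m³ → container 5 (remaining 19 m³)
10 m³ → container 3 (remaining 3 m³)
7 m³ → container 1 (remaining 2 m³)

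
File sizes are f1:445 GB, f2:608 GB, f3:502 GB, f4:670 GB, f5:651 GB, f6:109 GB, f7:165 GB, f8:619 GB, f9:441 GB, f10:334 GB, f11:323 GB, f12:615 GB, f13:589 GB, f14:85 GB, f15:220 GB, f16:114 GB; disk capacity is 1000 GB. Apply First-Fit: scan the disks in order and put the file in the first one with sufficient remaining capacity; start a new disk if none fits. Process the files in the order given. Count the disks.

8

disk 1: place f1 (445 GB), 555 GB left
disk 2: place f2 (608 GB), 392 GB left
disk 1: place f3 (502 GB), 53 GB left
disk 3: place f4 (670 GB), 330 GB left
disk 4: place f5 (651 GB), 349 GB left
disk 2: place f6 (109 GB), 283 GB left
disk 2: place f7 (165 GB), 118 GB left
disk 5: place f8 (619 GB), 381 GB left
disk 6: place f9 (441 GB), 559 GB left
disk 4: place f10 (334 GB), 15 GB left
disk 3: place f11 (323 GB), 7 GB left
disk 7: place f12 (615 GB), 385 GB left
disk 8: place f13 (589 GB), 411 GB left
disk 2: place f14 (85 GB), 33 GB left
disk 5: place f15 (220 GB), 161 GB left
disk 5: place f16 (114 GB), 47 GB left
Final disks: [445,502] [608,109,165,85] [670,323] [651,334] [619,220,114] [441] [615] [589].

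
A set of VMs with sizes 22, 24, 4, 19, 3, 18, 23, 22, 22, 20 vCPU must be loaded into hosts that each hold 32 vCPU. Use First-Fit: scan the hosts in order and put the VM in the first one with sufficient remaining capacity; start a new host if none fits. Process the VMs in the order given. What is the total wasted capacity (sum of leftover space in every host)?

host 1: place 22 vCPU, 10 vCPU left
host 2: place 24 vCPU, 8 vCPU left
host 1: place 4 vCPU, 6 vCPU left
host 3: place 19 vCPU, 13 vCPU left
host 1: place 3 vCPU, 3 vCPU left
host 4: place 18 vCPU, 14 vCPU left
host 5: place 23 vCPU, 9 vCPU left
host 6: place 22 vCPU, 10 vCPU left
host 7: place 22 vCPU, 10 vCPU left
host 8: place 20 vCPU, 12 vCPU left
8 hosts × 32 vCPU = 256 vCPU; used 177 vCPU; unused 79 vCPU.

79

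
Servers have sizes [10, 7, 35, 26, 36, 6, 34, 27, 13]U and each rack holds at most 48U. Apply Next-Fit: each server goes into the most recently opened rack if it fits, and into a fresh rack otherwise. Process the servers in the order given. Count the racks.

6 racks

rack 1: place 10U, 38U left
rack 1: place 7U, 31U left
rack 2: place 35U, 13U left
rack 3: place 26U, 22U left
rack 4: place 36U, 12U left
rack 4: place 6U, 6U left
rack 5: place 34U, 14U left
rack 6: place 27U, 21U left
rack 6: place 13U, 8U left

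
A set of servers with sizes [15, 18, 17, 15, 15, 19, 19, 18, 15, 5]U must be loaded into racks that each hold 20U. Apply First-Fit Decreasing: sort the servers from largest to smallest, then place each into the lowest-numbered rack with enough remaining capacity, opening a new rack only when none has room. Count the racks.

9 racks

Sorted descending: 19, 19, 18, 18, 17, 15, 15, 15, 15, 5.
rack 1: place 19U, 1U left
rack 2: place 19U, 1U left
rack 3: place 18U, 2U left
rack 4: place 18U, 2U left
rack 5: place 17U, 3U left
rack 6: place 15U, 5U left
rack 7: place 15U, 5U left
rack 8: place 15U, 5U left
rack 9: place 15U, 5U left
rack 6: place 5U, 0U left
Final racks: [19] [19] [18] [18] [17] [15,5] [15] [15] [15].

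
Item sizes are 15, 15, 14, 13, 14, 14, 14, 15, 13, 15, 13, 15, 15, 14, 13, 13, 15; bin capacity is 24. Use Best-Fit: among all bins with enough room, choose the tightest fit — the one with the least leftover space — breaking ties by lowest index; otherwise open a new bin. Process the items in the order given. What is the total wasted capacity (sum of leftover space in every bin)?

Put 15 in bin 1; 9 remain.
Put 15 in bin 2; 9 remain.
Put 14 in bin 3; 10 remain.
Put 13 in bin 4; 11 remain.
Put 14 in bin 5; 10 remain.
Put 14 in bin 6; 10 remain.
Put 14 in bin 7; 10 remain.
Put 15 in bin 8; 9 remain.
Put 13 in bin 9; 11 remain.
Put 15 in bin 10; 9 remain.
Put 13 in bin 11; 11 remain.
Put 15 in bin 12; 9 remain.
Put 15 in bin 13; 9 remain.
Put 14 in bin 14; 10 remain.
Put 13 in bin 15; 11 remain.
Put 13 in bin 16; 11 remain.
Put 15 in bin 17; 9 remain.
17 bins × 24 = 408; used 240; unused 168.

168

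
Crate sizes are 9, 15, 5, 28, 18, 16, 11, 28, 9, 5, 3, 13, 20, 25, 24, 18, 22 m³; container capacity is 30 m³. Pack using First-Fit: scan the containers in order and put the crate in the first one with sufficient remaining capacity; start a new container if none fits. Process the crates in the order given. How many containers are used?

Put 9 m³ in container 1; 21 m³ remain.
Put 15 m³ in container 1; 6 m³ remain.
Put 5 m³ in container 1; 1 m³ remain.
Put 28 m³ in container 2; 2 m³ remain.
Put 18 m³ in container 3; 12 m³ remain.
Put 16 m³ in container 4; 14 m³ remain.
Put 11 m³ in container 3; 1 m³ remain.
Put 28 m³ in container 5; 2 m³ remain.
Put 9 m³ in container 4; 5 m³ remain.
Put 5 m³ in container 4; 0 m³ remain.
Put 3 m³ in container 6; 27 m³ remain.
Put 13 m³ in container 6; 14 m³ remain.
Put 20 m³ in container 7; 10 m³ remain.
Put 25 m³ in container 8; 5 m³ remain.
Put 24 m³ in container 9; 6 m³ remain.
Put 18 m³ in container 10; 12 m³ remain.
Put 22 m³ in container 11; 8 m³ remain.

11 containers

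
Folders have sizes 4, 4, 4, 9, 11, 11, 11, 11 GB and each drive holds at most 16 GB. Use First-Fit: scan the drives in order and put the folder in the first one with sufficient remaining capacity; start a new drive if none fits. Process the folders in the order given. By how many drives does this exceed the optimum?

1

First-Fit: [4,4,4] [9] [11] [11] [11] [11] → 6 drives.
Total size 65 GB; any packing needs at least ⌈65/16⌉ = 5 drives.
An optimal packing achieves that bound: [11,4] [11,4] [11,4] [11] [9] → 5 drives.
Excess: 6 − 5 = 1.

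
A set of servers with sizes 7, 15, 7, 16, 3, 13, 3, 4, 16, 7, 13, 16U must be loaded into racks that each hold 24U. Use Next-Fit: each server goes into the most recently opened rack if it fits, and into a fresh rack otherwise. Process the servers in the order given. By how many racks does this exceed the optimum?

0

Next-Fit: [7,15] [7,16] [3,13,3,4] [16,7] [13] [16] → 6 racks.
6 servers exceed 12U (half the capacity), and no two of those can share a rack, so at least 6 racks are needed.
So 6 is already optimal.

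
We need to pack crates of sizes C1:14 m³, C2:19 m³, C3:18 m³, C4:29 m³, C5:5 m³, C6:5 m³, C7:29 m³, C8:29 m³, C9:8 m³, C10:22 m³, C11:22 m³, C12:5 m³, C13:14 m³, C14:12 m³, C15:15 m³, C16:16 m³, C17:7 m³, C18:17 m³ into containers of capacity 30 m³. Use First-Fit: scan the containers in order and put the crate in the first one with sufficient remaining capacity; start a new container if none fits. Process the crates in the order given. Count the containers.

Put C1 (14 m³) in container 1; 16 m³ remain.
Put C2 (19 m³) in container 2; 11 m³ remain.
Put C3 (18 m³) in container 3; 12 m³ remain.
Put C4 (29 m³) in container 4; 1 m³ remain.
Put C5 (5 m³) in container 1; 11 m³ remain.
Put C6 (5 m³) in container 1; 6 m³ remain.
Put C7 (29 m³) in container 5; 1 m³ remain.
Put C8 (29 m³) in container 6; 1 m³ remain.
Put C9 (8 m³) in container 2; 3 m³ remain.
Put C10 (22 m³) in container 7; 8 m³ remain.
Put C11 (22 m³) in container 8; 8 m³ remain.
Put C12 (5 m³) in container 1; 1 m³ remain.
Put C13 (14 m³) in container 9; 16 m³ remain.
Put C14 (12 m³) in container 3; 0 m³ remain.
Put C15 (15 m³) in container 9; 1 m³ remain.
Put C16 (16 m³) in container 10; 14 m³ remain.
Put C17 (7 m³) in container 7; 1 m³ remain.
Put C18 (17 m³) in container 11; 13 m³ remain.

11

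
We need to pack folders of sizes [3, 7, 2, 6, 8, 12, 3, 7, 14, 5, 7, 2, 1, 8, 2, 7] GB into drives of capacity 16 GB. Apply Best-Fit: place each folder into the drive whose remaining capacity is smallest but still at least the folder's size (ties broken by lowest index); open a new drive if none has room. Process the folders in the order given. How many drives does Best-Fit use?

drive 1: place 3 GB, 13 GB left
drive 1: place 7 GB, 6 GB left
drive 1: place 2 GB, 4 GB left
drive 2: place 6 GB, 10 GB left
drive 2: place 8 GB, 2 GB left
drive 3: place 12 GB, 4 GB left
drive 1: place 3 GB, 1 GB left
drive 4: place 7 GB, 9 GB left
drive 5: place 14 GB, 2 GB left
drive 4: place 5 GB, 4 GB left
drive 6: place 7 GB, 9 GB left
drive 2: place 2 GB, 0 GB left
drive 1: place 1 GB, 0 GB left
drive 6: place 8 GB, 1 GB left
drive 5: place 2 GB, 0 GB left
drive 7: place 7 GB, 9 GB left
Final drives: [3,7,2,3,1] [6,8,2] [12] [7,5] [14,2] [7,8] [7].

7 drives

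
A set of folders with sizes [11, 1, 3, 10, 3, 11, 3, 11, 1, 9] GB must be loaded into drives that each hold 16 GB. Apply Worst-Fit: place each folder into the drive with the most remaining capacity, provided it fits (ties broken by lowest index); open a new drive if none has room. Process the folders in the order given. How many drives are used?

5

drive 1: place 11 GB, 5 GB left
drive 1: place 1 GB, 4 GB left
drive 1: place 3 GB, 1 GB left
drive 2: place 10 GB, 6 GB left
drive 2: place 3 GB, 3 GB left
drive 3: place 11 GB, 5 GB left
drive 3: place 3 GB, 2 GB left
drive 4: place 11 GB, 5 GB left
drive 4: place 1 GB, 4 GB left
drive 5: place 9 GB, 7 GB left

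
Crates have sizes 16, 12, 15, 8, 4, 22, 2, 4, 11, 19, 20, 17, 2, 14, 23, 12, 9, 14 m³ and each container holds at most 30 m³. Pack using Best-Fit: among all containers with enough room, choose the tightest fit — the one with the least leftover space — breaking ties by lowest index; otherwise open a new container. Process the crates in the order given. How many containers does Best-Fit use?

Put 16 m³ in container 1; 14 m³ remain.
Put 12 m³ in container 1; 2 m³ remain.
Put 15 m³ in container 2; 15 m³ remain.
Put 8 m³ in container 2; 7 m³ remain.
Put 4 m³ in container 2; 3 m³ remain.
Put 22 m³ in container 3; 8 m³ remain.
Put 2 m³ in container 1; 0 m³ remain.
Put 4 m³ in container 3; 4 m³ remain.
Put 11 m³ in container 4; 19 m³ remain.
Put 19 m³ in container 4; 0 m³ remain.
Put 20 m³ in container 5; 10 m³ remain.
Put 17 m³ in container 6; 13 m³ remain.
Put 2 m³ in container 2; 1 m³ remain.
Put 14 m³ in container 7; 16 m³ remain.
Put 23 m³ in container 8; 7 m³ remain.
Put 12 m³ in container 6; 1 m³ remain.
Put 9 m³ in container 5; 1 m³ remain.
Put 14 m³ in container 7; 2 m³ remain.
Final containers: [16,12,2] [15,8,4,2] [22,4] [11,19] [20,9] [17,12] [14,14] [23].

8 containers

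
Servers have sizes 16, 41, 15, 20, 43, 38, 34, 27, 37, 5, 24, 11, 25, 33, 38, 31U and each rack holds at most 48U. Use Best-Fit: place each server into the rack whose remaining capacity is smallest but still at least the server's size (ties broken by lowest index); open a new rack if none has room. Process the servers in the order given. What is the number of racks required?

12

rack 1: place 16U, 32U left
rack 2: place 41U, 7U left
rack 1: place 15U, 17U left
rack 3: place 20U, 28U left
rack 4: place 43U, 5U left
rack 5: place 38U, 10U left
rack 6: place 34U, 14U left
rack 3: place 27U, 1U left
rack 7: place 37U, 11U left
rack 4: place 5U, 0U left
rack 8: place 24U, 24U left
rack 7: place 11U, 0U left
rack 9: place 25U, 23U left
rack 10: place 33U, 15U left
rack 11: place 38U, 10U left
rack 12: place 31U, 17U left
Final racks: [16,15] [41] [20,27] [43,5] [38] [34] [37,11] [24] [25] [33] [38] [31].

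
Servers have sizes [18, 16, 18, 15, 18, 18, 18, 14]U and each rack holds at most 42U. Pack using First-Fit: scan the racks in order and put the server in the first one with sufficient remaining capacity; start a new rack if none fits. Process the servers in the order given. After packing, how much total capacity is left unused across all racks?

33

18U → rack 1 (remaining 24U)
16U → rack 1 (remaining 8U)
18U → rack 2 (remaining 24U)
15U → rack 2 (remaining 9U)
18U → rack 3 (remaining 24U)
18U → rack 3 (remaining 6U)
18U → rack 4 (remaining 24U)
14U → rack 4 (remaining 10U)
4 racks × 42U = 168U; used 135U; unused 33U.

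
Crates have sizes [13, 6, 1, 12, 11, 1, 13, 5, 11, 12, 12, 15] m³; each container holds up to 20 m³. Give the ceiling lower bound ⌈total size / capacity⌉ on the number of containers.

Total size = 13 + 6 + 1 + 12 + 11 + 1 + 13 + 5 + 11 + 12 + 12 + 15 = 112 m³.
⌈112 / 20⌉ = 6.

6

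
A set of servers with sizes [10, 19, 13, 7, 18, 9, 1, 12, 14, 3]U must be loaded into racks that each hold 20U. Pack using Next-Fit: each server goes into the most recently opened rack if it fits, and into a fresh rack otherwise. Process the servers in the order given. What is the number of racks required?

7 racks

rack 1: place 10U, 10U left
rack 2: place 19U, 1U left
rack 3: place 13U, 7U left
rack 3: place 7U, 0U left
rack 4: place 18U, 2U left
rack 5: place 9U, 11U left
rack 5: place 1U, 10U left
rack 6: place 12U, 8U left
rack 7: place 14U, 6U left
rack 7: place 3U, 3U left
Final racks: [10] [19] [13,7] [18] [9,1] [12] [14,3].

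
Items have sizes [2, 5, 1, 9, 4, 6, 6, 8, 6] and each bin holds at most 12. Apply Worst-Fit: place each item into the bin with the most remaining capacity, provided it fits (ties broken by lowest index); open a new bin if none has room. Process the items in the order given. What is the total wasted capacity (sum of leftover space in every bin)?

bin 1: place 2, 10 left
bin 1: place 5, 5 left
bin 1: place 1, 4 left
bin 2: place 9, 3 left
bin 1: place 4, 0 left
bin 3: place 6, 6 left
bin 3: place 6, 0 left
bin 4: place 8, 4 left
bin 5: place 6, 6 left
5 bins × 12 = 60; used 47; unused 13.

13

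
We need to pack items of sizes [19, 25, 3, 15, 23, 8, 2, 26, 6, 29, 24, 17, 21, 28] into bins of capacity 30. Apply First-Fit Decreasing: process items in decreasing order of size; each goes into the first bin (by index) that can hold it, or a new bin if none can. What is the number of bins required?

10

Sorted descending: 29, 28, 26, 25, 24, 23, 21, 19, 17, 15, 8, 6, 3, 2.
29 → bin 1 (remaining 1)
28 → bin 2 (remaining 2)
26 → bin 3 (remaining 4)
25 → bin 4 (remaining 5)
24 → bin 5 (remaining 6)
23 → bin 6 (remaining 7)
21 → bin 7 (remaining 9)
19 → bin 8 (remaining 11)
17 → bin 9 (remaining 13)
15 → bin 10 (remaining 15)
8 → bin 7 (remaining 1)
6 → bin 5 (remaining 0)
3 → bin 3 (remaining 1)
2 → bin 2 (remaining 0)
Final bins: [29] [28,2] [26,3] [25] [24,6] [23] [21,8] [19] [17] [15].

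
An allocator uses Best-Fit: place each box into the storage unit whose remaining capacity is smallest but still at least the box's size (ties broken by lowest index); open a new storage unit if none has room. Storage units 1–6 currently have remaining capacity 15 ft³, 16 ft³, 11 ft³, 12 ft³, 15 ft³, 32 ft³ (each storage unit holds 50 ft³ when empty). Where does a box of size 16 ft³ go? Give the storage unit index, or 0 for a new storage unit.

2

Storage units with room: storage unit 2 (16 ft³), storage unit 6 (32 ft³).
Tightest fit is storage unit 2 with 16 ft³ free.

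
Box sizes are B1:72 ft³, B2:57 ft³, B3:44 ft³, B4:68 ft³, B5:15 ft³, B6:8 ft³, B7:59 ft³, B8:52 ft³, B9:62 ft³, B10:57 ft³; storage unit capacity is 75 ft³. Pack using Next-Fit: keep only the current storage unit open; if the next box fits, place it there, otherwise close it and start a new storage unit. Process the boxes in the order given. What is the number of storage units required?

9

B1 (72 ft³) → storage unit 1 (remaining 3 ft³)
B2 (57 ft³) → storage unit 2 (remaining 18 ft³)
B3 (44 ft³) → storage unit 3 (remaining 31 ft³)
B4 (68 ft³) → storage unit 4 (remaining 7 ft³)
B5 (15 ft³) → storage unit 5 (remaining 60 ft³)
B6 (8 ft³) → storage unit 5 (remaining 52 ft³)
B7 (59 ft³) → storage unit 6 (remaining 16 ft³)
B8 (52 ft³) → storage unit 7 (remaining 23 ft³)
B9 (62 ft³) → storage unit 8 (remaining 13 ft³)
B10 (57 ft³) → storage unit 9 (remaining 18 ft³)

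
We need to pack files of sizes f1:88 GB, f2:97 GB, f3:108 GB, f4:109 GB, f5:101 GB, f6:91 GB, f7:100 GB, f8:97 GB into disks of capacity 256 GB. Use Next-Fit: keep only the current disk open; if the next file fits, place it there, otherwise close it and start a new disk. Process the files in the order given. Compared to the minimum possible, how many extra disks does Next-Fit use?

Next-Fit: [88,97] [108,109] [101,91] [100,97] → 4 disks.
Total size 791 GB; any packing needs at least ⌈791/256⌉ = 4 disks.
So 4 is already optimal.

0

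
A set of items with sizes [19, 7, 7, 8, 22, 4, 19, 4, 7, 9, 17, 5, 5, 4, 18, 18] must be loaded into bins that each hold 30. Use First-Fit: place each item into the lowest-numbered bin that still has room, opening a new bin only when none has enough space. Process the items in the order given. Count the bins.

7 bins

19 → bin 1 (remaining 11)
7 → bin 1 (remaining 4)
7 → bin 2 (remaining 23)
8 → bin 2 (remaining 15)
22 → bin 3 (remaining 8)
4 → bin 1 (remaining 0)
19 → bin 4 (remaining 11)
4 → bin 2 (remaining 11)
7 → bin 2 (remaining 4)
9 → bin 4 (remaining 2)
17 → bin 5 (remaining 13)
5 → bin 3 (remaining 3)
5 → bin 5 (remaining 8)
4 → bin 2 (remaining 0)
18 → bin 6 (remaining 12)
18 → bin 7 (remaining 12)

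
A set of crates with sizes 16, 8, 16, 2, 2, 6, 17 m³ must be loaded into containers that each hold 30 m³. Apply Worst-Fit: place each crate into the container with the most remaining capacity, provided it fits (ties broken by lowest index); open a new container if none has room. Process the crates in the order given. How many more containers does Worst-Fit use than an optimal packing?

Worst-Fit: [16,8] [16,2,2,6] [17] → 3 containers.
Total size 67 m³; any packing needs at least ⌈67/30⌉ = 3 containers.
So 3 is already optimal.

0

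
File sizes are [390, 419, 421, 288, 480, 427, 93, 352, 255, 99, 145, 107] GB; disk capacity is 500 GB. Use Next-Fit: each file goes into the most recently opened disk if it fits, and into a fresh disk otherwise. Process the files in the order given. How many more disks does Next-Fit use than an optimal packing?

1

Next-Fit: [390] [419] [421] [288] [480] [427] [93,352] [255,99,145] [107] → 9 disks.
8 files exceed 250 GB (half the capacity), and no two of those can share a disk, so at least 8 disks are needed.
An optimal packing achieves that bound: [480] [427] [421] [419] [390,107] [352,145] [288,99,93] [255] → 8 disks.
Excess: 9 − 8 = 1.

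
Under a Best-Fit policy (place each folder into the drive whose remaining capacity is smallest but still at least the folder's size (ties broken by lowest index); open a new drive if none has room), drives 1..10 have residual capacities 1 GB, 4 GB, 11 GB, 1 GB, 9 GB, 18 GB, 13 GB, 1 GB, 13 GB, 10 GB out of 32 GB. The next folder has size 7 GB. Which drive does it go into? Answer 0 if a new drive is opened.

Drives with room: drive 3 (11 GB), drive 5 (9 GB), drive 6 (18 GB), drive 7 (13 GB), drive 9 (13 GB), drive 10 (10 GB).
Tightest fit is drive 5 with 9 GB free.

5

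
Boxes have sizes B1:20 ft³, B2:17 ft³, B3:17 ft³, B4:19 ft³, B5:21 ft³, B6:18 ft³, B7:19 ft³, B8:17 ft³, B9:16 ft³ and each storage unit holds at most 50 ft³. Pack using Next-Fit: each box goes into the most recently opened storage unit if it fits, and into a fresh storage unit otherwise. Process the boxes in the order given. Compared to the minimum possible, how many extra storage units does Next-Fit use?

Next-Fit: [20,17] [17,19] [21,18] [19,17] [16] → 5 storage units.
Total size 164 ft³; any packing needs at least ⌈164/50⌉ = 4 storage units.
An optimal packing achieves that bound: [21,20] [19,19] [18,17] [17,17,16] → 4 storage units.
Excess: 5 − 4 = 1.

1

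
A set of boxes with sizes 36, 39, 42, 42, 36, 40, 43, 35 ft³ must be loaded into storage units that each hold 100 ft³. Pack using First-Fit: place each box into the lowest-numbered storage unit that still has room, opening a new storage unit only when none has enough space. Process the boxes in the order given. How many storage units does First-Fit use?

4 storage units

Put 36 ft³ in storage unit 1; 64 ft³ remain.
Put 39 ft³ in storage unit 1; 25 ft³ remain.
Put 42 ft³ in storage unit 2; 58 ft³ remain.
Put 42 ft³ in storage unit 2; 16 ft³ remain.
Put 36 ft³ in storage unit 3; 64 ft³ remain.
Put 40 ft³ in storage unit 3; 24 ft³ remain.
Put 43 ft³ in storage unit 4; 57 ft³ remain.
Put 35 ft³ in storage unit 4; 22 ft³ remain.
Final storage units: [36,39] [42,42] [36,40] [43,35].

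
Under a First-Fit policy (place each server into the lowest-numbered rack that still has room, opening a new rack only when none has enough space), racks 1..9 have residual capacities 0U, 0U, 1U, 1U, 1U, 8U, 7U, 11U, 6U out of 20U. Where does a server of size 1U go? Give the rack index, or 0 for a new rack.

3

Racks with room: rack 3 (1U), rack 4 (1U), rack 5 (1U), rack 6 (8U), rack 7 (7U), rack 8 (11U), rack 9 (6U).
The first with room is rack 3.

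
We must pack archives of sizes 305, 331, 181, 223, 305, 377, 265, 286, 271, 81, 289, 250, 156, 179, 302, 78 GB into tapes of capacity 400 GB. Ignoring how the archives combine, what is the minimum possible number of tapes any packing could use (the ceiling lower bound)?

Total size = 305 + 331 + 181 + 223 + 305 + 377 + 265 + 286 + 271 + 81 + 289 + 250 + 156 + 179 + 302 + 78 = 3879 GB.
⌈3879 / 400⌉ = 10.

10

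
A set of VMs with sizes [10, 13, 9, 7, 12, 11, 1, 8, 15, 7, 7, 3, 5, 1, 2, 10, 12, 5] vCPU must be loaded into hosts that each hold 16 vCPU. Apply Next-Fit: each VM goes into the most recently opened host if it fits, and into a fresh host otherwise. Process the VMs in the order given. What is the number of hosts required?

host 1: place 10 vCPU, 6 vCPU left
host 2: place 13 vCPU, 3 vCPU left
host 3: place 9 vCPU, 7 vCPU left
host 3: place 7 vCPU, 0 vCPU left
host 4: place 12 vCPU, 4 vCPU left
host 5: place 11 vCPU, 5 vCPU left
host 5: place 1 vCPU, 4 vCPU left
host 6: place 8 vCPU, 8 vCPU left
host 7: place 15 vCPU, 1 vCPU left
host 8: place 7 vCPU, 9 vCPU left
host 8: place 7 vCPU, 2 vCPU left
host 9: place 3 vCPU, 13 vCPU left
host 9: place 5 vCPU, 8 vCPU left
host 9: place 1 vCPU, 7 vCPU left
host 9: place 2 vCPU, 5 vCPU left
host 10: place 10 vCPU, 6 vCPU left
host 11: place 12 vCPU, 4 vCPU left
host 12: place 5 vCPU, 11 vCPU left
Final hosts: [10] [13] [9,7] [12] [11,1] [8] [15] [7,7] [3,5,1,2] [10] [12] [5].

12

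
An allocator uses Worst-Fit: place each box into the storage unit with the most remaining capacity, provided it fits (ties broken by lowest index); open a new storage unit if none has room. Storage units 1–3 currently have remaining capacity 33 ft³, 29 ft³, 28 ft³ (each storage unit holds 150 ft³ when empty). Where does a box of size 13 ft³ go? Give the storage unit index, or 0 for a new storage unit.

1

Storage units with room: storage unit 1 (33 ft³), storage unit 2 (29 ft³), storage unit 3 (28 ft³).
Most room is storage unit 1 with 33 ft³ free.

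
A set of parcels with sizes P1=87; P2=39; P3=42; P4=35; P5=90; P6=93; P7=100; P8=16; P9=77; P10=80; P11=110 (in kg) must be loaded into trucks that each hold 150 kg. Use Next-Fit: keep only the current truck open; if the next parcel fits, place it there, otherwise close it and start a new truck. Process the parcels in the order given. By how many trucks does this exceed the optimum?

1

Next-Fit: [87,39] [42,35] [90] [93] [100,16] [77] [80] [110] → 8 trucks.
7 parcels exceed 75 kg (half the capacity), and no two of those can share a truck, so at least 7 trucks are needed.
An optimal packing achieves that bound: [110,39] [100,42] [93,35,16] [90] [87] [80] [77] → 7 trucks.
Excess: 8 − 7 = 1.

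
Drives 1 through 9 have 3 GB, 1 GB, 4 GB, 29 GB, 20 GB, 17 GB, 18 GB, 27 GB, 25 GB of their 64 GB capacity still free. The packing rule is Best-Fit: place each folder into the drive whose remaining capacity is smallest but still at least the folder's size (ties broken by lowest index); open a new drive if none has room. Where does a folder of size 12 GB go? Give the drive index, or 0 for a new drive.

Drives with room: drive 4 (29 GB), drive 5 (20 GB), drive 6 (17 GB), drive 7 (18 GB), drive 8 (27 GB), drive 9 (25 GB).
Tightest fit is drive 6 with 17 GB free.

6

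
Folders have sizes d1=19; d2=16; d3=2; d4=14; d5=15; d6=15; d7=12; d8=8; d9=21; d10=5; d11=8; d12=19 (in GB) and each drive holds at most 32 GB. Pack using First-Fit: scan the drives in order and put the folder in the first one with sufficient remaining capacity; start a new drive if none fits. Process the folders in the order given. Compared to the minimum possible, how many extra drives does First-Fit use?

1

First-Fit: [19,2,8] [16,14] [15,15] [12,5,8] [21] [19] → 6 drives.
Total size 154 GB; any packing needs at least ⌈154/32⌉ = 5 drives.
An optimal packing achieves that bound: [21,8,2] [19,12] [19,8,5] [16,15] [15,14] → 5 drives.
Excess: 6 − 5 = 1.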